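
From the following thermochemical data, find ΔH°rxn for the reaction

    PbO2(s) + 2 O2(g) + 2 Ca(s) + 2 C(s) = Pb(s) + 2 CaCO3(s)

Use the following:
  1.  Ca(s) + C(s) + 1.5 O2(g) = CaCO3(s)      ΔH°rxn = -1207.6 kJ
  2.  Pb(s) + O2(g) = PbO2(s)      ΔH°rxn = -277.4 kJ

eq. 1 × 2 (×2 to match 2 CaCO3(s) in the target): (2)·(-1207.6) = -2415.2 kJ
eq. 2 reversed (reverse to put PbO2(s) on the reactant side): +277.4 kJ
Combining the equations, ΔH°rxn = (2)·(-1207.6) + (-1)·(-277.4) = -2137.8 kJ

ΔH°rxn = -2137.8 kJ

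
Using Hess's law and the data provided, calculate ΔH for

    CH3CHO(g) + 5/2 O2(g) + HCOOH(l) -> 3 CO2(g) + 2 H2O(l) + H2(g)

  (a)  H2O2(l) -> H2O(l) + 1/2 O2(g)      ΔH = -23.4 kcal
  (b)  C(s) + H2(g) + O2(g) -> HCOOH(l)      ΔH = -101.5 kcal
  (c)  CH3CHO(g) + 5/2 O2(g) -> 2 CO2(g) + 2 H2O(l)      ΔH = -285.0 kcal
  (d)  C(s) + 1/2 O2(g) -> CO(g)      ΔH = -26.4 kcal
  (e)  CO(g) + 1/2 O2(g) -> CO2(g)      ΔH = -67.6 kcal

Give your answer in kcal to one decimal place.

ΔH = -277.5 kcal

(a): not needed.
(b) reversed: +101.5 kcal
(c) as written: -285.0 kcal
(d) as written: -26.4 kcal
(e) as written: -67.6 kcal
By Hess's law, ΔH = (-1)·(-101.5) + (1)·(-285.0) + (1)·(-26.4) + (1)·(-67.6) = -277.5 kcal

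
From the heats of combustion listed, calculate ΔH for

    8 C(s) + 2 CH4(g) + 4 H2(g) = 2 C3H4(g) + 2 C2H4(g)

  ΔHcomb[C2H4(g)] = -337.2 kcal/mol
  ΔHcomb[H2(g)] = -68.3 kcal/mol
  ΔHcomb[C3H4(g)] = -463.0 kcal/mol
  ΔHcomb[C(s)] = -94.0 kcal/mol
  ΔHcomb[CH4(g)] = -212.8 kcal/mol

With combustion enthalpies, reactants minus products:
= [8·(-94.0) + 2·(-212.8) + 4·(-68.3)] − [2·(-463.0) + 2·(-337.2)]
= 149.6 kcal/mol

ΔH = 149.6 kcal/mol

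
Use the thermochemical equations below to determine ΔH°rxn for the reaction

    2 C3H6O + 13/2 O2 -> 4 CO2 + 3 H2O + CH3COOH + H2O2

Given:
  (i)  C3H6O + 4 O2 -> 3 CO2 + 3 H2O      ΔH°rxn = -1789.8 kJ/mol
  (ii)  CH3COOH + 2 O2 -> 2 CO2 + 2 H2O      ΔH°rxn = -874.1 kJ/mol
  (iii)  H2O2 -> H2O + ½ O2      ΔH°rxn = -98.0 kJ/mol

ΔH°rxn = -2607.5 kJ/mol

(i) × 2: (2)·(-1789.8) = -3579.6 kJ/mol
(ii) reversed: +874.1 kJ/mol
(iii) reversed: +98.0 kJ/mol
ΔH°rxn = (-3579.6) + (+874.1) + (+98.0) = -2607.5 kJ/mol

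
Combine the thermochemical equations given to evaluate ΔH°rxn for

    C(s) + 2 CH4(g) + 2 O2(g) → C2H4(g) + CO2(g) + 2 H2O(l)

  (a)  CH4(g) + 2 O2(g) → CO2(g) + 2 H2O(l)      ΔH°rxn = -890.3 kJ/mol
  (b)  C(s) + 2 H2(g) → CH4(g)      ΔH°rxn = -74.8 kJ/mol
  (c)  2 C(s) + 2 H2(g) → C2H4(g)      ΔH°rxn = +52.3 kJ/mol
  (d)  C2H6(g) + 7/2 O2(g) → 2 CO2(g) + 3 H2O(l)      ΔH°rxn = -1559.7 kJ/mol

ΔH°rxn = -763.2 kJ/mol

(a) as written: -890.3 kJ/mol
(b) reversed: +74.8 kJ/mol
(c) as written (C2H4(g) already on the product side): +52.3 kJ/mol
(d): not needed (C2H6(g) appears nowhere else).
Combining the equations, ΔH°rxn = (1)·(-890.3) + (-1)·(-74.8) + (1)·(+52.3) = -763.2 kJ/mol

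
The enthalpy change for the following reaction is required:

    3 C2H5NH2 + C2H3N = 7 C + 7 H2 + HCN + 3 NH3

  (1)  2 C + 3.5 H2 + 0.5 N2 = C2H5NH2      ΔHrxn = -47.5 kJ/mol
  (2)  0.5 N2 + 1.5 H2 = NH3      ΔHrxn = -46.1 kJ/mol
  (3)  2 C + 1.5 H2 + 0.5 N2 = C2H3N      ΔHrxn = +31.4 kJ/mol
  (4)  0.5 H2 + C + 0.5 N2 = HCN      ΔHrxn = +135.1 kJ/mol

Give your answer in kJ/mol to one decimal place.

ΔHrxn = 107.9 kJ/mol

(1) reversed and × 3: (-3)·(-47.5) = +142.5 kJ/mol
(2) × 3: (3)·(-46.1) = -138.3 kJ/mol
(3) reversed: -31.4 kJ/mol
(4) as written: +135.1 kJ/mol
Since enthalpy is a state function, ΔHrxn = (-3)·(-47.5) + (3)·(-46.1) + (-1)·(+31.4) + (1)·(+135.1) = 107.9 kJ/mol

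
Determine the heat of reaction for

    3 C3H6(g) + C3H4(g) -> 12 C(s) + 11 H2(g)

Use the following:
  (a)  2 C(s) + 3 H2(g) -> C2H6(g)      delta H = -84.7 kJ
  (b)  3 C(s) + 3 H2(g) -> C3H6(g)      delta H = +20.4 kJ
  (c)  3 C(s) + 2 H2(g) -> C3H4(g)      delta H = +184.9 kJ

delta H = -246.1 kJ

(a): not needed.
(b) reversed and × 3: (-3)·(+20.4) = -61.2 kJ
(c) reversed: -184.9 kJ
Combining the equations, delta H = (-61.2) + (-184.9) = -246.1 kJ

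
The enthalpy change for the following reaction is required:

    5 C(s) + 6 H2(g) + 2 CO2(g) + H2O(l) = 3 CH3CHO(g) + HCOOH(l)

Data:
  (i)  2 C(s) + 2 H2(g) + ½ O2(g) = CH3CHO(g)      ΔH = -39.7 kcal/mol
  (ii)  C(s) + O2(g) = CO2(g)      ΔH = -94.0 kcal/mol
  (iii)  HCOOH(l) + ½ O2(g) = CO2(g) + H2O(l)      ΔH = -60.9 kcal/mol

(i) × 3 (×3 to match 3 CH3CHO(g) in the target): (3)·(-39.7) = -119.1 kcal/mol
(ii) reversed: +94.0 kcal/mol
(iii) reversed (reverse to put HCOOH(l) on the product side): +60.9 kcal/mol
Since enthalpy is a state function, ΔH = (-119.1) + (+94.0) + (+60.9) = 35.8 kcal/mol

ΔH = 35.8 kcal/mol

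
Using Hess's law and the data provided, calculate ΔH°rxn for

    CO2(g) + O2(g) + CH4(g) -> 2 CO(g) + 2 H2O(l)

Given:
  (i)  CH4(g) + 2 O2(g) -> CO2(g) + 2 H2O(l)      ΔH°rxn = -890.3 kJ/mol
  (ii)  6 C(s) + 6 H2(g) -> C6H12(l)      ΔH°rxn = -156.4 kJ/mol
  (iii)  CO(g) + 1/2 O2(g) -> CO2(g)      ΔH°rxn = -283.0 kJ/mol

ΔH°rxn = -324.3 kJ/mol

(i) as written (CH4(g) already on the reactant side): -890.3 kJ/mol
(ii): not needed (C(s) appears nowhere else).
(iii) reversed and × 2 (reverse to put CO(g) on the product side; ×2 to match 2 CO(g) in the target): (-2)·(-283.0) = +566.0 kJ/mol
Combining the equations, ΔH°rxn = (1)·(-890.3) + (-2)·(-283.0) = -324.3 kJ/mol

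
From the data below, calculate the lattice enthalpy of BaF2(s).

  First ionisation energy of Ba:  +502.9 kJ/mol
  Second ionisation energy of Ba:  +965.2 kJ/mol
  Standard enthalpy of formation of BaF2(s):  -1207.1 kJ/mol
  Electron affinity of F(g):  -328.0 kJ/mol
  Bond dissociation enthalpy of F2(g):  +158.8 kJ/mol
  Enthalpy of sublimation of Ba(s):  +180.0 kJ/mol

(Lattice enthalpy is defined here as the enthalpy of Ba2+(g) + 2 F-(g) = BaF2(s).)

U = -2358.0 kJ/mol

ΔHf° = 1·ΔHsub + 1·(ΣIE) + 1·D(F2) + 2·EA + U
-1207.1 = 1·(+180.0) + 1·(+1468.1) + 1·(+158.8) + 2·(-328.0) + U
U = -1207.1 − (+1150.9) = -2358.0 kJ/mol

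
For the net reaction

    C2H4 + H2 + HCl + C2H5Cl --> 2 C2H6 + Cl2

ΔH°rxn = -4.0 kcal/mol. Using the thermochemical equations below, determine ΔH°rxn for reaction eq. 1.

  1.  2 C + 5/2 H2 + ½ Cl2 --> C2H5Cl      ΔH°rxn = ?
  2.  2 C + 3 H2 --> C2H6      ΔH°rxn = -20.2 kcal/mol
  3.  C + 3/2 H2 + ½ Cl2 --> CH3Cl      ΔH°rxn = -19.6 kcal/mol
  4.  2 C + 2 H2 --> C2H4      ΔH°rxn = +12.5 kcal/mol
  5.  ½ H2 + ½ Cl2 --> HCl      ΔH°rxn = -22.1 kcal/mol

ΔH°rxn = -26.8 kcal/mol

eq. 1 reversed: contributes −x
eq. 2 × 2: (2)·(-20.2) = -40.4 kcal/mol
eq. 3: not needed.
eq. 4 reversed: -12.5 kcal/mol
eq. 5 reversed: +22.1 kcal/mol
-4.0 = (-40.4) + (-12.5) + (+22.1) − x
x = (-4.0 − (-30.8)) / (-1) = -26.8 kcal/mol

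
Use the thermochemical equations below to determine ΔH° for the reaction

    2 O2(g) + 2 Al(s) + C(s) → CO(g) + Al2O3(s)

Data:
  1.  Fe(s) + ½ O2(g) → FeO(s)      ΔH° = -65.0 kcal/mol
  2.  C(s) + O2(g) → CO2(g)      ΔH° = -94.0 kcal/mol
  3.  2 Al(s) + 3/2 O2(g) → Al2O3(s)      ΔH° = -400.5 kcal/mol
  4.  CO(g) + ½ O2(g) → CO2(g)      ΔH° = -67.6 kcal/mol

ΔH° = -426.9 kcal/mol

eq. 1: not needed (FeO(s) appears nowhere else).
eq. 2 as written (C(s) already on the reactant side): -94.0 kcal/mol
eq. 3 as written (Al2O3(s) already on the product side): -400.5 kcal/mol
eq. 4 reversed (CO(g) must end up as a product): +67.6 kcal/mol
Combining the equations, ΔH° = (-94.0) + (-400.5) + (+67.6) = -426.9 kcal/mol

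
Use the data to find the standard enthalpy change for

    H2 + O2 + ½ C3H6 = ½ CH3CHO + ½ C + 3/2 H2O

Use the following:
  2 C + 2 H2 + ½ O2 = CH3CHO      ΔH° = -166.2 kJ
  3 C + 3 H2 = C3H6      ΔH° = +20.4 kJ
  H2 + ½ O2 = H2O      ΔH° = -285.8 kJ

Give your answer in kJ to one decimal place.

equation 1 × 1/2 (×1/2 to match 1/2 CH3CHO in the target): (1/2)·(-166.2) = -83.1 kJ
equation 2 reversed and × 1/2 (reverse to put C3H6 on the reactant side; ×1/2 to match 1/2 C3H6 in the target): (-1/2)·(+20.4) = -10.2 kJ
equation 3 × 3/2 (×3/2 to match 3/2 H2O in the target): (3/2)·(-285.8) = -428.7 kJ
By Hess's law, ΔH° = (1/2)·(-166.2) + (-1/2)·(+20.4) + (3/2)·(-285.8) = -522.0 kJ

ΔH° = -522.0 kJ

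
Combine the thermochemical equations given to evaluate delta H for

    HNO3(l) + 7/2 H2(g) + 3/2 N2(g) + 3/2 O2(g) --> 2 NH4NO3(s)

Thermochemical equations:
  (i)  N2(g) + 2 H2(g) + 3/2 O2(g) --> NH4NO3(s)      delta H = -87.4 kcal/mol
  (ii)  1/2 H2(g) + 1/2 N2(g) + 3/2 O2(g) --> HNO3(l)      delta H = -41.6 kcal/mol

delta H = -133.2 kcal/mol

(i) × 2: (2)·(-87.4) = -174.8 kcal/mol
(ii) reversed: +41.6 kcal/mol
delta H = (2)·(-87.4) + (-1)·(-41.6) = -133.2 kcal/mol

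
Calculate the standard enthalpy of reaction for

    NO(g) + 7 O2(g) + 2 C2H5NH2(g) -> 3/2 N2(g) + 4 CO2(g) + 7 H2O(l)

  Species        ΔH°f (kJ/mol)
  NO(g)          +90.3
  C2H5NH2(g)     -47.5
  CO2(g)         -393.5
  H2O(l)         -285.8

ΔHrxn = -3569.9 kJ/mol

Products: 3/2·(+0.0) + 4·(-393.5) + 7·(-285.8) = -3574.6
Reactants: 1·(+90.3) + 7·(+0.0) + 2·(-47.5) = -4.7
ΔHrxn = (-3574.6) − (-4.7) = -3569.9 kJ/mol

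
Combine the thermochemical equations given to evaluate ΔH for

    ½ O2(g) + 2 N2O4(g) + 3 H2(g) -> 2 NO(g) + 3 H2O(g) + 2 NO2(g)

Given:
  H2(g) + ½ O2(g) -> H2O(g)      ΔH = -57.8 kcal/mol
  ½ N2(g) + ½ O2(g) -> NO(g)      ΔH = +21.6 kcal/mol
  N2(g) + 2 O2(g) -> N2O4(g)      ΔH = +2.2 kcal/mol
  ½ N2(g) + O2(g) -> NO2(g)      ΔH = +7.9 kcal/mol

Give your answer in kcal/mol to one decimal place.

ΔH = -118.8 kcal/mol

equation 1 × 3: (3)·(-57.8) = -173.4 kcal/mol
equation 2 × 2: (2)·(+21.6) = +43.2 kcal/mol
equation 3 reversed and × 2: (-2)·(+2.2) = -4.4 kcal/mol
equation 4 × 2: (2)·(+7.9) = +15.8 kcal/mol
ΔH = (3)·(-57.8) + (2)·(+21.6) + (-2)·(+2.2) + (2)·(+7.9) = -118.8 kcal/mol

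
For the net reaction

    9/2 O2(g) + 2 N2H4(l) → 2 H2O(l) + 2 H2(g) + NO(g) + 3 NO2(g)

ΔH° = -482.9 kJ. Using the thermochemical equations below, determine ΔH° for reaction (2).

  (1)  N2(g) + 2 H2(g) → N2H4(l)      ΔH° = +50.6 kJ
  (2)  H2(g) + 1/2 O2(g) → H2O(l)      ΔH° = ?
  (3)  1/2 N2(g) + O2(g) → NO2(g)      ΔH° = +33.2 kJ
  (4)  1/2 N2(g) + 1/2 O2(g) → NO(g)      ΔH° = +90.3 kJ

(1) reversed and × 2: (-2)·(+50.6) = -101.2 kJ
(2) × 2: contributes 2·x
(3) × 3: (3)·(+33.2) = +99.6 kJ
(4) as written: +90.3 kJ
-482.9 = (-101.2) + (+99.6) + (+90.3) + 2·x
x = (-482.9 − (+88.7)) / (2) = -285.8 kJ

ΔH° = -285.8 kJ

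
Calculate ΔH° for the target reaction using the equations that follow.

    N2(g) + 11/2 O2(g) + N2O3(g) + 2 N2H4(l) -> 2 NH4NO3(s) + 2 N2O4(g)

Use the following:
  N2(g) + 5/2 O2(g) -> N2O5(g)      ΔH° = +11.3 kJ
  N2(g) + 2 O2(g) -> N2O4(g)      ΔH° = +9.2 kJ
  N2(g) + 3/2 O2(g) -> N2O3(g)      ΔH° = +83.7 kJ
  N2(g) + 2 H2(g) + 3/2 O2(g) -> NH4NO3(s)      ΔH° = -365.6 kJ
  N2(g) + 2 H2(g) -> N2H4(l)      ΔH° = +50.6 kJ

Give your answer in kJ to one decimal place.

ΔH° = -897.7 kJ

equation 1: not needed (N2O5(g) appears nowhere else).
equation 2 × 2 (×2 to match 2 N2O4(g) in the target): (2)·(+9.2) = +18.4 kJ
equation 3 reversed (reverse to put N2O3(g) on the reactant side): -83.7 kJ
equation 4 × 2 (scale by 2 for the 2 NH4NO3(s)): (2)·(-365.6) = -731.2 kJ
equation 5 reversed and × 2 (reverse to put N2H4(l) on the reactant side; ×2 to match 2 N2H4(l) in the target): (-2)·(+50.6) = -101.2 kJ
Combining the equations, ΔH° = (2)·(+9.2) + (-1)·(+83.7) + (2)·(-365.6) + (-2)·(+50.6) = -897.7 kJ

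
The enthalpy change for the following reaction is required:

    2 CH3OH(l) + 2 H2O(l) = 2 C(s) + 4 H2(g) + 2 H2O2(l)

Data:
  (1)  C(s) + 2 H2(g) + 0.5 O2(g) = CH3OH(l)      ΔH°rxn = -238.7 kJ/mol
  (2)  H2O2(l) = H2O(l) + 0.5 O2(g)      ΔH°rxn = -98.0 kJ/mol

(1) reversed and × 2: (-2)·(-238.7) = +477.4 kJ/mol
(2) reversed and × 2: (-2)·(-98.0) = +196.0 kJ/mol
Combining the equations, ΔH°rxn = (-2)·(-238.7) + (-2)·(-98.0) = 673.4 kJ/mol

ΔH°rxn = 673.4 kJ/mol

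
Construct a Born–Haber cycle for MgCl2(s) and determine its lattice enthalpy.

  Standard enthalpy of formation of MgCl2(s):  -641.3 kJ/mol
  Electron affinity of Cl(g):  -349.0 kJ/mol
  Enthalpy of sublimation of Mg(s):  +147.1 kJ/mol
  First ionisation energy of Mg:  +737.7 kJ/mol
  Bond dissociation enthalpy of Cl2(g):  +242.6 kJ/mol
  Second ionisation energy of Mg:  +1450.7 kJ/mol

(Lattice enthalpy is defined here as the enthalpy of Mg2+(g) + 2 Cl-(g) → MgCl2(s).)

U = -2521.4 kJ/mol

ΔHf° = 1·ΔHsub + 1·(ΣIE) + 1·D(Cl2) + 2·EA + U
-641.3 = 1·(+147.1) + 1·(+2188.4) + 1·(+242.6) + 2·(-349.0) + U
U = -641.3 − (+1880.1) = -2521.4 kJ/mol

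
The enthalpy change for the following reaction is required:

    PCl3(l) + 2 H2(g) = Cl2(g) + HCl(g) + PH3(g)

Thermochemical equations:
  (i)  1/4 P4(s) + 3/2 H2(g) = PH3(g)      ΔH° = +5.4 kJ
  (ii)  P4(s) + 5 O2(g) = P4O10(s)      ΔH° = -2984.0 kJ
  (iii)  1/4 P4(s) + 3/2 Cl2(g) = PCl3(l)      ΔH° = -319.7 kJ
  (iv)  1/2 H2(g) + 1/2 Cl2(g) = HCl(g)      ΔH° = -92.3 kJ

ΔH° = 232.8 kJ

(i) as written: +5.4 kJ
(ii): not needed.
(iii) reversed: +319.7 kJ
(iv) as written: -92.3 kJ
Combining the equations, ΔH° = (1)·(+5.4) + (-1)·(-319.7) + (1)·(-92.3) = 232.8 kJ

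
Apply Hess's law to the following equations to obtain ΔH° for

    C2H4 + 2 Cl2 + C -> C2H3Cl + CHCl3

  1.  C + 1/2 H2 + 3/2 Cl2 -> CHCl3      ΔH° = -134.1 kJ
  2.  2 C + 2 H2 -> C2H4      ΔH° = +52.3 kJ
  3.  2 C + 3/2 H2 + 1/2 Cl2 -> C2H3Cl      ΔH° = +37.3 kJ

eq. 1 as written (CHCl3 already on the product side): -134.1 kJ
eq. 2 reversed (reverse to put C2H4 on the reactant side): -52.3 kJ
eq. 3 as written (C2H3Cl already on the product side): +37.3 kJ
ΔH° = (1)·(-134.1) + (-1)·(+52.3) + (1)·(+37.3) = -149.1 kJ

ΔH° = -149.1 kJ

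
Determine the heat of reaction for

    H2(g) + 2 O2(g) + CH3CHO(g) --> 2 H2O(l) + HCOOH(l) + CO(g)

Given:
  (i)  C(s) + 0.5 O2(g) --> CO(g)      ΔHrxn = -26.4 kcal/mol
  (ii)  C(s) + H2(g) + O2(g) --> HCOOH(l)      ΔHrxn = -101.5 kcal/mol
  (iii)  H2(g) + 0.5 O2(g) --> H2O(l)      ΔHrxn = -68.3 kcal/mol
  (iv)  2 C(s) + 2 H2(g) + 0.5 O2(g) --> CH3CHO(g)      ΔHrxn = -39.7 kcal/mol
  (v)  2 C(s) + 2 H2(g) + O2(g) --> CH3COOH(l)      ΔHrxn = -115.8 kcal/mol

ΔHrxn = -224.8 kcal/mol

(i) as written: -26.4 kcal/mol
(ii) as written: -101.5 kcal/mol
(iii) × 2: (2)·(-68.3) = -136.6 kcal/mol
(iv) reversed: +39.7 kcal/mol
(v): not needed.
ΔHrxn = (1)·(-26.4) + (1)·(-101.5) + (2)·(-68.3) + (-1)·(-39.7) = -224.8 kcal/mol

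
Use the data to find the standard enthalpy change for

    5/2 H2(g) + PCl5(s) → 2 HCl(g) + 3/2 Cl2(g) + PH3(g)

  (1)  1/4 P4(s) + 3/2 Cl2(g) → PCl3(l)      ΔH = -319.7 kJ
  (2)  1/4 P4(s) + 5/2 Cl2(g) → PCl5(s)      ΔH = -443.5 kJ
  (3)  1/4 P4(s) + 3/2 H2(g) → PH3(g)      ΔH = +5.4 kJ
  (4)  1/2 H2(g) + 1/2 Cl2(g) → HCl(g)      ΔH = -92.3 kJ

(1): not needed (PCl3(l) appears nowhere else).
(2) reversed (PCl5(s) must end up as a reactant): +443.5 kJ
(3) as written (PH3(g) already on the product side): +5.4 kJ
(4) × 2 (scale by 2 for the 2 HCl(g)): (2)·(-92.3) = -184.6 kJ
ΔH = (-1)·(-443.5) + (1)·(+5.4) + (2)·(-92.3) = 264.3 kJ

ΔH = 264.3 kJ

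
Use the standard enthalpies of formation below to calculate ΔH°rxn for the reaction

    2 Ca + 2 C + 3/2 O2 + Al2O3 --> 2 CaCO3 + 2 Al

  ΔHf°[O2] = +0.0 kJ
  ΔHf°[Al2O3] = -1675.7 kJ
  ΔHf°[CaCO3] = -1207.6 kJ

ΔH°rxn = -739.5 kJ

ΔH°rxn = Σ nΔHf°(products) − Σ nΔHf°(reactants).
Products: 2·(-1207.6) + 2·(+0.0) = -2415.2
Reactants: 2·(+0.0) + 2·(+0.0) + 3/2·(+0.0) + 1·(-1675.7) = -1675.7
ΔH°rxn = (-2415.2) − (-1675.7) = -739.5 kJ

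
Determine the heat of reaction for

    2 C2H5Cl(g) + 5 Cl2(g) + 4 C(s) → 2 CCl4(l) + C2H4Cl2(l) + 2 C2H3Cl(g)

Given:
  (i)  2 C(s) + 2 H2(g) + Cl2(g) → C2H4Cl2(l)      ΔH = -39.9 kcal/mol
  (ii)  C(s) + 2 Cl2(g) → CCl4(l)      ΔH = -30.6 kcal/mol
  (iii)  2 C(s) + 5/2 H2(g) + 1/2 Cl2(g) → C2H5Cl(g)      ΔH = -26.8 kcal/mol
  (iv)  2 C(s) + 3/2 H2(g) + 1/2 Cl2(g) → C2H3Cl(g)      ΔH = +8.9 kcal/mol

(i) as written (C2H4Cl2(l) already on the product side): -39.9 kcal/mol
(ii) × 2 (×2 to match 2 CCl4(l) in the target): (2)·(-30.6) = -61.2 kcal/mol
(iii) reversed and × 2 (C2H5Cl(g) must end up as a reactant; scale by 2 for the 2 C2H5Cl(g)): (-2)·(-26.8) = +53.6 kcal/mol
(iv) × 2 (scale by 2 for the 2 C2H3Cl(g)): (2)·(+8.9) = +17.8 kcal/mol
Since enthalpy is a state function, ΔH = (1)·(-39.9) + (2)·(-30.6) + (-2)·(-26.8) + (2)·(+8.9) = -29.7 kcal/mol

ΔH = -29.7 kcal/mol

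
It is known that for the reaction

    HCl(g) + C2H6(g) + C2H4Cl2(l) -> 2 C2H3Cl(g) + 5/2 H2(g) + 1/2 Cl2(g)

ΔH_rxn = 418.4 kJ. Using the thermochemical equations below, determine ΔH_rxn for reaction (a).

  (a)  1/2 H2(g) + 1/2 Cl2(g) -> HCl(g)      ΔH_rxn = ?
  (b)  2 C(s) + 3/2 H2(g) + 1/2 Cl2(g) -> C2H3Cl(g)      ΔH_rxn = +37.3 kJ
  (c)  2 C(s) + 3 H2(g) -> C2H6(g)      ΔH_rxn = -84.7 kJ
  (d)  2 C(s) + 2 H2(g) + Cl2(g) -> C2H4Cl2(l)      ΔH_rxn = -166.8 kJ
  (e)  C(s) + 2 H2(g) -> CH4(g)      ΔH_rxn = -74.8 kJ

(a) reversed: contributes −x
(b) × 2: (2)·(+37.3) = +74.6 kJ
(c) reversed: +84.7 kJ
(d) reversed: +166.8 kJ
(e): not needed.
+418.4 = (+74.6) + (+84.7) + (+166.8) − x
x = (+418.4 − (+326.1)) / (-1) = -92.3 kJ

ΔH_rxn = -92.3 kJ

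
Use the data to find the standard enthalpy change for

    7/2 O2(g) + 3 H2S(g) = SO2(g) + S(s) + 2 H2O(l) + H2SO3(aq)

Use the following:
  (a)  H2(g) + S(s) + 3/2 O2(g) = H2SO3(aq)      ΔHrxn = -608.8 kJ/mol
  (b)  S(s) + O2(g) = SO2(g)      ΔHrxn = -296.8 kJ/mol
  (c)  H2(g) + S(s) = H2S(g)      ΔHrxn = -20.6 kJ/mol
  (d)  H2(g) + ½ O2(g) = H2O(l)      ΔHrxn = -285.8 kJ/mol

(a) as written: -608.8 kJ/mol
(b) as written: -296.8 kJ/mol
(c) reversed and × 3: (-3)·(-20.6) = +61.8 kJ/mol
(d) × 2: (2)·(-285.8) = -571.6 kJ/mol
ΔHrxn = (-608.8) + (-296.8) + (+61.8) + (-571.6) = -1415.4 kJ/mol

ΔHrxn = -1415.4 kJ/mol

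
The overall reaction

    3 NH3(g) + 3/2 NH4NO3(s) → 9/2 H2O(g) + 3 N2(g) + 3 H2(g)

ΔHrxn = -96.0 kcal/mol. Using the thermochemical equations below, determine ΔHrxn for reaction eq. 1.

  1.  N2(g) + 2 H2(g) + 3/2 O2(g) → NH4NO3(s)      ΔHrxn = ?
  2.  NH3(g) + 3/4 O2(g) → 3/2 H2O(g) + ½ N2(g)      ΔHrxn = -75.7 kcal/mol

eq. 1 reversed and × 3/2: contributes −3/2·x
eq. 2 × 3: (3)·(-75.7) = -227.1 kcal/mol
-96.0 = (-227.1) − 3/2·x
x = (-96.0 − (-227.1)) / (-3/2) = -87.4 kcal/mol

ΔHrxn = -87.4 kcal/mol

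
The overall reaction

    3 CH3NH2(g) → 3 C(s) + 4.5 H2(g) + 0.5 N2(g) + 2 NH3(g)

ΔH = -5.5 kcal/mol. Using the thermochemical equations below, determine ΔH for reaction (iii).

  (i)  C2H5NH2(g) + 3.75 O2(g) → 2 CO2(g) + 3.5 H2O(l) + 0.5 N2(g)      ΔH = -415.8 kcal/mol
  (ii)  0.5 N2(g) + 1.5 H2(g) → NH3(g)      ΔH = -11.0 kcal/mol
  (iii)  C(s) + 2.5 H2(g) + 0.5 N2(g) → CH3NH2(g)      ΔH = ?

(i): not needed.
(ii) × 2: (2)·(-11.0) = -22.0 kcal/mol
(iii) reversed and × 3: contributes −3·x
-5.5 = (-22.0) − 3·x
x = (-5.5 − (-22.0)) / (-3) = -5.5 kcal/mol

ΔH = -5.5 kcal/mol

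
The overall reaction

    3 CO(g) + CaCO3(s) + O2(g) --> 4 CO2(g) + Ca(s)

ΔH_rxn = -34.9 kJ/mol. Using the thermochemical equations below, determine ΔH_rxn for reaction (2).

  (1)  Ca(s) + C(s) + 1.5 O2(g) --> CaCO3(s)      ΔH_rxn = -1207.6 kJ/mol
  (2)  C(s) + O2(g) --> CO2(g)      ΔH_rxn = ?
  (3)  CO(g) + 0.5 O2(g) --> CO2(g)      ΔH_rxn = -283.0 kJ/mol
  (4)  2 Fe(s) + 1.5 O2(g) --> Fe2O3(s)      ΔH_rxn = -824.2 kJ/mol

(1) reversed (reverse to put CaCO3(s) on the reactant side): +1207.6 kJ/mol
(2) as written: contributes x
(3) × 3 (×3 to match 3 CO(g) in the target): (3)·(-283.0) = -849.0 kJ/mol
(4): not needed (Fe2O3(s) appears nowhere else).
-34.9 = (+1207.6) + (-849.0) + x
x = (-34.9 − (+358.6)) / (1) = -393.5 kJ/mol

ΔH_rxn = -393.5 kJ/mol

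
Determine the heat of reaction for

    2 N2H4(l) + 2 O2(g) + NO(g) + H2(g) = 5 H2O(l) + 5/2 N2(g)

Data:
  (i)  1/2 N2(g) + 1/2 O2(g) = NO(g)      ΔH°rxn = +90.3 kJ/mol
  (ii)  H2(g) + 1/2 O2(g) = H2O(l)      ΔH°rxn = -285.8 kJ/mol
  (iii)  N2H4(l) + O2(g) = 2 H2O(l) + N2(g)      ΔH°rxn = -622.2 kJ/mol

ΔH°rxn = -1620.5 kJ/mol

(i) reversed: -90.3 kJ/mol
(ii) as written: -285.8 kJ/mol
(iii) × 2: (2)·(-622.2) = -1244.4 kJ/mol
By Hess's law, ΔH°rxn = (-90.3) + (-285.8) + (-1244.4) = -1620.5 kJ/mol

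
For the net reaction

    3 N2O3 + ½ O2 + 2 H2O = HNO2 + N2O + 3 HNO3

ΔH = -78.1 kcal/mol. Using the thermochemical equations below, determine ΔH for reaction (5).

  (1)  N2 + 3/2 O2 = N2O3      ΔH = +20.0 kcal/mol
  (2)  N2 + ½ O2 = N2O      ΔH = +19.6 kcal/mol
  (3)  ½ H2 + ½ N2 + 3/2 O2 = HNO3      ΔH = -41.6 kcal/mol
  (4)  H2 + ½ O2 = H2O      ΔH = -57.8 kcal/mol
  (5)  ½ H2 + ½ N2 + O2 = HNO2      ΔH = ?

(1) reversed and × 3 (reverse to put N2O3 on the reactant side; scale by 3 for the 3 N2O3): (-3)·(+20.0) = -60.0 kcal/mol
(2) as written (N2O already on the product side): +19.6 kcal/mol
(3) × 3 (scale by 3 for the 3 HNO3): (3)·(-41.6) = -124.8 kcal/mol
(4) reversed and × 2 (reverse to put H2O on the reactant side; scale by 2 for the 2 H2O): (-2)·(-57.8) = +115.6 kcal/mol
(5) as written (HNO2 already on the product side): contributes x
-78.1 = (-60.0) + (+19.6) + (-124.8) + (+115.6) + x
x = (-78.1 − (-49.6)) / (1) = -28.5 kcal/mol

ΔH = -28.5 kcal/mol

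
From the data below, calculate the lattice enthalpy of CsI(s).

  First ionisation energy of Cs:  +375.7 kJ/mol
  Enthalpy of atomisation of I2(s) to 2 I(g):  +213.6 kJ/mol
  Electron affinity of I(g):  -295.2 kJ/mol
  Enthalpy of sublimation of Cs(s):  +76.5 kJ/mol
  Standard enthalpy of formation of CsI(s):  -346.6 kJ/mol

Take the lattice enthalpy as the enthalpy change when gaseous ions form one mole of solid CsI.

ΔHf° = 1·ΔHsub + 1·(ΣIE) + 1/2·D(I2) + 1·EA + U
-346.6 = 1·(+76.5) + 1·(+375.7) + 1/2·(+213.6) + 1·(-295.2) + U
U = -346.6 − (+263.8) = -610.4 kJ/mol

U = -610.4 kJ/mol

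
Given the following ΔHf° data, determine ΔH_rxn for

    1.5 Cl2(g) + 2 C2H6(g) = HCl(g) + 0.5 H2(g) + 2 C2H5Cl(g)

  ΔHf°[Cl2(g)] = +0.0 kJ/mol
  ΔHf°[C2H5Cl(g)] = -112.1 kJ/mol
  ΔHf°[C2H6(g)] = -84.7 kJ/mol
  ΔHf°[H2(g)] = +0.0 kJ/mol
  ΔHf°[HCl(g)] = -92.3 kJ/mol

Products: 1·(-92.3) + 1/2·(+0.0) + 2·(-112.1) = -316.5
Reactants: 3/2·(+0.0) + 2·(-84.7) = -169.4
ΔH_rxn = (-316.5) − (-169.4) = -147.1 kJ/mol

ΔH_rxn = -147.1 kJ/mol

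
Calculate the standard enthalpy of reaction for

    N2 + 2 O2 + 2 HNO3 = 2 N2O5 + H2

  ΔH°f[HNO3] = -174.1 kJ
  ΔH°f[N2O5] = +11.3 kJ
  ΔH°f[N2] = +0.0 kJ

ΔH° = 370.8 kJ

Products: 2·(+11.3) + 1·(+0.0) = +22.6
Reactants: 1·(+0.0) + 2·(+0.0) + 2·(-174.1) = -348.2
ΔH° = (+22.6) − (-348.2) = 370.8 kJ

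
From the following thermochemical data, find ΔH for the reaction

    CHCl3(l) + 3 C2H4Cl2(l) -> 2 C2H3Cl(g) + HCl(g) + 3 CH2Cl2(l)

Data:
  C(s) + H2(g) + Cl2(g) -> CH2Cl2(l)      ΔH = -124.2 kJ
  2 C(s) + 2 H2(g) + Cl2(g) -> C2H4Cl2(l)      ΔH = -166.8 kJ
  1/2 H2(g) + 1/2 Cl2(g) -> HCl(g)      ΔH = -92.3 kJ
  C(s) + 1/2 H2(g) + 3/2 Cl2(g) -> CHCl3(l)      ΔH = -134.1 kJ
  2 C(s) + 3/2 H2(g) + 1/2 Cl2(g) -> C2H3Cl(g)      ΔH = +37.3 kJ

equation 1 × 3 (scale by 3 for the 3 CH2Cl2(l)): (3)·(-124.2) = -372.6 kJ
equation 2 reversed and × 3 (reverse to put C2H4Cl2(l) on the reactant side; scale by 3 for the 3 C2H4Cl2(l)): (-3)·(-166.8) = +500.4 kJ
equation 3 as written (HCl(g) already on the product side): -92.3 kJ
equation 4 reversed (reverse to put CHCl3(l) on the reactant side): +134.1 kJ
equation 5 × 2 (×2 to match 2 C2H3Cl(g) in the target): (2)·(+37.3) = +74.6 kJ
Summing the manipulated equations, ΔH = (-372.6) + (+500.4) + (-92.3) + (+134.1) + (+74.6) = 244.2 kJ

ΔH = 244.2 kJ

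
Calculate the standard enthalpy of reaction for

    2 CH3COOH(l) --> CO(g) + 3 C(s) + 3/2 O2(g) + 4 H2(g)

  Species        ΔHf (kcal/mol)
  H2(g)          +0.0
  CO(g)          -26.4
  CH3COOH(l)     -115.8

ΔH_rxn = 205.2 kcal/mol

Products: 1·(-26.4) + 3·(+0.0) + 3/2·(+0.0) + 4·(+0.0) = -26.4
Reactants: 2·(-115.8) = -231.6
ΔH_rxn = (-26.4) − (-231.6) = 205.2 kcal/mol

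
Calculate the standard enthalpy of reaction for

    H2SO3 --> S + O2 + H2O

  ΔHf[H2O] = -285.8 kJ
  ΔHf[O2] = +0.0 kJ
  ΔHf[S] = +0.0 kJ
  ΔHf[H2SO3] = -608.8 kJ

ΔH°rxn = 323.0 kJ

Products: 1·(+0.0) + 1·(+0.0) + 1·(-285.8) = -285.8
Reactants: 1·(-608.8) = -608.8
ΔH°rxn = (-285.8) − (-608.8) = 323.0 kJ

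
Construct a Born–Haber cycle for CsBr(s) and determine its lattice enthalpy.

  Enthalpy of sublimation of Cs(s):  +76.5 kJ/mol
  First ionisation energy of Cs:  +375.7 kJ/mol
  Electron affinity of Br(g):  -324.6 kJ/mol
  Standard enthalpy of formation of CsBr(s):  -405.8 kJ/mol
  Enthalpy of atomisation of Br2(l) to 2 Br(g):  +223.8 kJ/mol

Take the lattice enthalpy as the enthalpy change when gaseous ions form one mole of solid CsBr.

U = -645.3 kJ/mol

ΔHf° = 1·ΔHsub + 1·(ΣIE) + 1/2·D(Br2) + 1·EA + U
-405.8 = 1·(+76.5) + 1·(+375.7) + 1/2·(+223.8) + 1·(-324.6) + U
U = -405.8 − (+239.5) = -645.3 kJ/mol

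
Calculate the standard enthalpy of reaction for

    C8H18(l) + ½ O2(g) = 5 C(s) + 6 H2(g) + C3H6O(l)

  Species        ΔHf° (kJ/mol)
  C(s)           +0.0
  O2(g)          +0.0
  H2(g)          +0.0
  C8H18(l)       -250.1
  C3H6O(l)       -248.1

ΔH°rxn = 2.0 kJ/mol

ΔH°rxn = Σ nΔHf°(products) − Σ nΔHf°(reactants).
Products: 5·(+0.0) + 6·(+0.0) + 1·(-248.1) = -248.1
Reactants: 1·(-250.1) + 1/2·(+0.0) = -250.1
ΔH°rxn = (-248.1) − (-250.1) = 2.0 kJ/mol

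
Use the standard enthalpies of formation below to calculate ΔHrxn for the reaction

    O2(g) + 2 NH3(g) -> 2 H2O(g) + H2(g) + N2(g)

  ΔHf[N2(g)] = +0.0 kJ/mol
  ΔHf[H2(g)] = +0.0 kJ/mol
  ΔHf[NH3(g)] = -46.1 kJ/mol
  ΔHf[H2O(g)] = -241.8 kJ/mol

Products: 2·(-241.8) + 1·(+0.0) + 1·(+0.0) = -483.6
Reactants: 1·(+0.0) + 2·(-46.1) = -92.2
ΔHrxn = (-483.6) − (-92.2) = -391.4 kJ/mol

ΔHrxn = -391.4 kJ/mol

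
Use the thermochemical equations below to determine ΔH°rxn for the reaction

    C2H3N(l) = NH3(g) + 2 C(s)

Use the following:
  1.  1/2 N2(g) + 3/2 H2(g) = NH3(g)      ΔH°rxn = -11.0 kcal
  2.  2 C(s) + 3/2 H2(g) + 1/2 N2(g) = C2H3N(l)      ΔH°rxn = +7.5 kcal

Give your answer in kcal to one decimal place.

ΔH°rxn = -18.5 kcal

eq. 1 as written (NH3(g) already on the product side): -11.0 kcal
eq. 2 reversed (C2H3N(l) must end up as a reactant): -7.5 kcal
ΔH°rxn = (1)·(-11.0) + (-1)·(+7.5) = -18.5 kcal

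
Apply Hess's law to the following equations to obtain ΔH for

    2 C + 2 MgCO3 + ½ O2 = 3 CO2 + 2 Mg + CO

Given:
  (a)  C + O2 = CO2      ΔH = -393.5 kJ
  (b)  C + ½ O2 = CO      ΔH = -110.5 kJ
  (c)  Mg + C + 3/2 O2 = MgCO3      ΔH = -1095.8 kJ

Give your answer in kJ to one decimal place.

ΔH = 900.6 kJ

(a) × 3: (3)·(-393.5) = -1180.5 kJ
(b) as written: -110.5 kJ
(c) reversed and × 2: (-2)·(-1095.8) = +2191.6 kJ
Combining the equations, ΔH = (-1180.5) + (-110.5) + (+2191.6) = 900.6 kJ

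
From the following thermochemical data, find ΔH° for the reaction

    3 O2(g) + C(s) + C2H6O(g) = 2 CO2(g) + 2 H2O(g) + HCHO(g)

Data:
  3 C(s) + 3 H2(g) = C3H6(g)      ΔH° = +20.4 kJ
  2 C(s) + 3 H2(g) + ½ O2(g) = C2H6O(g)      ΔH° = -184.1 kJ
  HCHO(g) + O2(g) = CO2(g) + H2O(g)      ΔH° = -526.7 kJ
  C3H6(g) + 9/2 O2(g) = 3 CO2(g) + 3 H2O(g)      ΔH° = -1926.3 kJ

ΔH° = -1195.1 kJ

equation 1 as written: +20.4 kJ
equation 2 reversed (C2H6O(g) must end up as a reactant): +184.1 kJ
equation 3 reversed (HCHO(g) must end up as a product): +526.7 kJ
equation 4 as written: -1926.3 kJ
Since enthalpy is a state function, ΔH° = (1)·(+20.4) + (-1)·(-184.1) + (-1)·(-526.7) + (1)·(-1926.3) = -1195.1 kJ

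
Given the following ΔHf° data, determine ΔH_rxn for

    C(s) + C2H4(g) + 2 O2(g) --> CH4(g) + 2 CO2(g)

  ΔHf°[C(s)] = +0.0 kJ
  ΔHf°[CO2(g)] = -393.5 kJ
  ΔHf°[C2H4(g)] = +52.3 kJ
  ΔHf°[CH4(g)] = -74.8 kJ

Products: 1·(-74.8) + 2·(-393.5) = -861.8
Reactants: 1·(+0.0) + 1·(+52.3) + 2·(+0.0) = +52.3
ΔH_rxn = (-861.8) − (+52.3) = -914.1 kJ

ΔH_rxn = -914.1 kJ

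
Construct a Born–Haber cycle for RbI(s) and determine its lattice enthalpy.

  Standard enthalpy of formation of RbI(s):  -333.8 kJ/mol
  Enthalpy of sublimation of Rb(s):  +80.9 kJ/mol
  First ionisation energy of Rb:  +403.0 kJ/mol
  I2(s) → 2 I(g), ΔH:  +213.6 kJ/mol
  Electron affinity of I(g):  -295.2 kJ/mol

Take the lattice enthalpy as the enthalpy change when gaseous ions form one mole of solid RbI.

ΔHf° = 1·ΔHsub + 1·(ΣIE) + 1/2·D(I2) + 1·EA + U
-333.8 = 1·(+80.9) + 1·(+403.0) + 1/2·(+213.6) + 1·(-295.2) + U
U = -333.8 − (+295.5) = -629.3 kJ/mol

U = -629.3 kJ/mol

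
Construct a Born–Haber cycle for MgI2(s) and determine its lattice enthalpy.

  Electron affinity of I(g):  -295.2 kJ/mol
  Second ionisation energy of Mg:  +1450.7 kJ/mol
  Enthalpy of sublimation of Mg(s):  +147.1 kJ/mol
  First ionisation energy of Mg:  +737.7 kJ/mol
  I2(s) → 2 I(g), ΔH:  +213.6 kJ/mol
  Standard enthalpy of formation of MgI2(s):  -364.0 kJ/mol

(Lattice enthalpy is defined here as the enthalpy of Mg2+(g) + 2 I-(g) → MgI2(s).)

ΔHf° = 1·ΔHsub + 1·(ΣIE) + 1·D(I2) + 2·EA + U
-364.0 = 1·(+147.1) + 1·(+2188.4) + 1·(+213.6) + 2·(-295.2) + U
U = -364.0 − (+1958.7) = -2322.7 kJ/mol

U = -2322.7 kJ/mol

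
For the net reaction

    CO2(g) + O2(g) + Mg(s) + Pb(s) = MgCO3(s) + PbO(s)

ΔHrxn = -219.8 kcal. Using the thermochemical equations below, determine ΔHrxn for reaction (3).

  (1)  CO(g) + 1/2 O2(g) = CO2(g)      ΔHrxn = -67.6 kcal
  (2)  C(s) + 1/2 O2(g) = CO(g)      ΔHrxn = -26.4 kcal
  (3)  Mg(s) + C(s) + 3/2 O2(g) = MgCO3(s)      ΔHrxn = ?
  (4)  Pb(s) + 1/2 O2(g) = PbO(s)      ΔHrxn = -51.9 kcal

ΔHrxn = -261.9 kcal

(1) reversed: +67.6 kcal
(2) reversed: +26.4 kcal
(3) as written: contributes x
(4) as written: -51.9 kcal
-219.8 = (+67.6) + (+26.4) + (-51.9) + x
x = (-219.8 − (+42.1)) / (1) = -261.9 kcal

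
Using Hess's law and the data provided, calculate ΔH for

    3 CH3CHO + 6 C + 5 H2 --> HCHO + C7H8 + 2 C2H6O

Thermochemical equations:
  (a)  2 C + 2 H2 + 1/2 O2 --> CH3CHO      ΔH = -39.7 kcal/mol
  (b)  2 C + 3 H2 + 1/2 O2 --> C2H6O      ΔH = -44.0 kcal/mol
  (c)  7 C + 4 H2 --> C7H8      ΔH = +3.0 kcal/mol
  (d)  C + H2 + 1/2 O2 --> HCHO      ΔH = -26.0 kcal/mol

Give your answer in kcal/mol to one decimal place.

ΔH = 8.1 kcal/mol

(a) reversed and × 3 (reverse to put CH3CHO on the reactant side; ×3 to match 3 CH3CHO in the target): (-3)·(-39.7) = +119.1 kcal/mol
(b) × 2 (scale by 2 for the 2 C2H6O): (2)·(-44.0) = -88.0 kcal/mol
(c) as written (C7H8 already on the product side): +3.0 kcal/mol
(d) as written (HCHO already on the product side): -26.0 kcal/mol
ΔH = (+119.1) + (-88.0) + (+3.0) + (-26.0) = 8.1 kcal/mol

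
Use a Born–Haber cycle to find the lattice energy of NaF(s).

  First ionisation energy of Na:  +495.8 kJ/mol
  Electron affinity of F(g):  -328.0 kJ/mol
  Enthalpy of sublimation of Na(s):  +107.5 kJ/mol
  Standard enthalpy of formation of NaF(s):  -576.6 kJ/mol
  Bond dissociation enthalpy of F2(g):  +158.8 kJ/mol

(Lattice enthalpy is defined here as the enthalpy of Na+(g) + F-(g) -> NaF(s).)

U = -931.3 kJ/mol

ΔHf° = 1·ΔHsub + 1·(ΣIE) + 1/2·D(F2) + 1·EA + U
-576.6 = 1·(+107.5) + 1·(+495.8) + 1/2·(+158.8) + 1·(-328.0) + U
U = -576.6 − (+354.7) = -931.3 kJ/mol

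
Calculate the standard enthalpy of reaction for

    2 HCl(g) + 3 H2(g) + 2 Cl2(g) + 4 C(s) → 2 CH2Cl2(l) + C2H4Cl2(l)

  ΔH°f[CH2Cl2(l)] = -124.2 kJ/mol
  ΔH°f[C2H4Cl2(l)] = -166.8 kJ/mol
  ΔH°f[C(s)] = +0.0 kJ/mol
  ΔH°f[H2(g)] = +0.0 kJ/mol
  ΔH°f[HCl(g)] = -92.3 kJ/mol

ΔH_rxn = -230.6 kJ/mol

Products: 2·(-124.2) + 1·(-166.8) = -415.2
Reactants: 2·(-92.3) + 3·(+0.0) + 2·(+0.0) + 4·(+0.0) = -184.6
ΔH_rxn = (-415.2) − (-184.6) = -230.6 kJ/mol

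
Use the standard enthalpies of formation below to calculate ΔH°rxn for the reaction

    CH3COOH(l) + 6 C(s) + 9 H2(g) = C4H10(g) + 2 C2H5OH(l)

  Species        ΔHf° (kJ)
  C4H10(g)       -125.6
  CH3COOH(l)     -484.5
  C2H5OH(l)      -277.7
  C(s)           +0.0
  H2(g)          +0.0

ΔH°rxn = -196.5 kJ

Products: 1·(-125.6) + 2·(-277.7) = -681.0
Reactants: 1·(-484.5) + 6·(+0.0) + 9·(+0.0) = -484.5
ΔH°rxn = (-681.0) − (-484.5) = -196.5 kJ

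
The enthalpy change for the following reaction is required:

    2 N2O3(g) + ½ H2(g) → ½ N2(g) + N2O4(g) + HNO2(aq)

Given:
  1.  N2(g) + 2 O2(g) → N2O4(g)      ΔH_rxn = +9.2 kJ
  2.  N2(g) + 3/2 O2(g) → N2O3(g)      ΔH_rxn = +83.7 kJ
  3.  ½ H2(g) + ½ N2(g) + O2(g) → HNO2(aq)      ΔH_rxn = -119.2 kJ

ΔH_rxn = -277.4 kJ

eq. 1 as written (N2O4(g) already on the product side): +9.2 kJ
eq. 2 reversed and × 2 (reverse to put N2O3(g) on the reactant side; ×2 to match 2 N2O3(g) in the target): (-2)·(+83.7) = -167.4 kJ
eq. 3 as written (HNO2(aq) already on the product side): -119.2 kJ
ΔH_rxn = (+9.2) + (-167.4) + (-119.2) = -277.4 kJ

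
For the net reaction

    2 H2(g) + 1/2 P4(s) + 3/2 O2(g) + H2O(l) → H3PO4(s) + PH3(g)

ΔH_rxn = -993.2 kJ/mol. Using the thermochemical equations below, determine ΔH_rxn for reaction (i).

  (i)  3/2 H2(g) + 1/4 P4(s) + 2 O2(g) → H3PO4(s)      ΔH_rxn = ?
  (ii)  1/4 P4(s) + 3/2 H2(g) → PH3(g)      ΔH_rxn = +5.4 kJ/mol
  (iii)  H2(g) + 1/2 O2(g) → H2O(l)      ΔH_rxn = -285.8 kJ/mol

(i) as written: contributes x
(ii) as written: +5.4 kJ/mol
(iii) reversed: +285.8 kJ/mol
-993.2 = (+5.4) + (+285.8) + x
x = (-993.2 − (+291.2)) / (1) = -1284.4 kJ/mol

ΔH_rxn = -1284.4 kJ/mol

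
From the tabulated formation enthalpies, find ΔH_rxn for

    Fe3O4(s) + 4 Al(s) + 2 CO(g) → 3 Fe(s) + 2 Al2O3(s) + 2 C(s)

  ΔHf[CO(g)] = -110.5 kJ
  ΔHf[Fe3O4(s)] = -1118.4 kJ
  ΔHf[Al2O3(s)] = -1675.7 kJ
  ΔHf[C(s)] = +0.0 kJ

ΔH_rxn = -2012.0 kJ

Products: 3·(+0.0) + 2·(-1675.7) + 2·(+0.0) = -3351.4
Reactants: 1·(-1118.4) + 4·(+0.0) + 2·(-110.5) = -1339.4
ΔH_rxn = (-3351.4) − (-1339.4) = -2012.0 kJ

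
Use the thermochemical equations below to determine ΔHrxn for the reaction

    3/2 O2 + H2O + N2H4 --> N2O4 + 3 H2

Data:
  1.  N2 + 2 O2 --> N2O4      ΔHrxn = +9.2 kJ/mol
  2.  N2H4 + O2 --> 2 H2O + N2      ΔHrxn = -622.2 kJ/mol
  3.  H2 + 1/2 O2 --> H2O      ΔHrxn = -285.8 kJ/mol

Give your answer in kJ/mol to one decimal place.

ΔHrxn = 244.4 kJ/mol

eq. 1 as written: +9.2 kJ/mol
eq. 2 as written: -622.2 kJ/mol
eq. 3 reversed and × 3: (-3)·(-285.8) = +857.4 kJ/mol
ΔHrxn = (+9.2) + (-622.2) + (+857.4) = 244.4 kJ/mol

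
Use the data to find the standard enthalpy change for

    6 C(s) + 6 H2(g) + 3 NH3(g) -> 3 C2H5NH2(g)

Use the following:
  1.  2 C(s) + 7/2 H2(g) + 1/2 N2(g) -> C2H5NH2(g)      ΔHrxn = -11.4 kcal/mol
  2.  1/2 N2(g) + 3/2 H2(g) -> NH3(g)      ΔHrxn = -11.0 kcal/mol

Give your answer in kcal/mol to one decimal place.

ΔHrxn = -1.2 kcal/mol

eq. 1 × 3 (×3 to match 3 C2H5NH2(g) in the target): (3)·(-11.4) = -34.2 kcal/mol
eq. 2 reversed and × 3 (NH3(g) must end up as a reactant; ×3 to match 3 NH3(g) in the target): (-3)·(-11.0) = +33.0 kcal/mol
ΔHrxn = (3)·(-11.4) + (-3)·(-11.0) = -1.2 kcal/mol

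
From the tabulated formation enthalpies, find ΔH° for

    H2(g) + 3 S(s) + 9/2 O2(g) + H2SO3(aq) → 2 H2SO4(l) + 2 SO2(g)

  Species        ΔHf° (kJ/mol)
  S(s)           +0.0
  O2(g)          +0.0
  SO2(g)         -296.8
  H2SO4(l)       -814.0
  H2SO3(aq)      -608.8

ΔH° = -1612.8 kJ/mol

Products: 2·(-814.0) + 2·(-296.8) = -2221.6
Reactants: 1·(+0.0) + 3·(+0.0) + 9/2·(+0.0) + 1·(-608.8) = -608.8
ΔH° = (-2221.6) − (-608.8) = -1612.8 kJ/mol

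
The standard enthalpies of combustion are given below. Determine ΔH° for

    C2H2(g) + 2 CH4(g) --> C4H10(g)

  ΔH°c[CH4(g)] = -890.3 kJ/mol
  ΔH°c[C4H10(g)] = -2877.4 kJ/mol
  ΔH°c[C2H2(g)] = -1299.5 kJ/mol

With combustion enthalpies, reactants minus products:
= [1·(-1299.5) + 2·(-890.3)] − [1·(-2877.4)]
= -202.7 kJ/mol

ΔH° = -202.7 kJ/mol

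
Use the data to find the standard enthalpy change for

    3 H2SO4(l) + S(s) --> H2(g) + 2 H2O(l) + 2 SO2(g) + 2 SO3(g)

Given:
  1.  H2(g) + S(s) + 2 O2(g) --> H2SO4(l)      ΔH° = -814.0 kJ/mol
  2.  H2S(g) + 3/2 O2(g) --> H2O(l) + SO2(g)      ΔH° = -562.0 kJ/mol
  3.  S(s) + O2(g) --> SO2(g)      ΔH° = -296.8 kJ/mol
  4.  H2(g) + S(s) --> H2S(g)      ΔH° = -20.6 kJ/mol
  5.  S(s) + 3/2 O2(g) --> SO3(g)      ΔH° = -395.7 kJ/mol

ΔH° = 485.4 kJ/mol

eq. 1 reversed and × 3 (H2SO4(l) must end up as a reactant; scale by 3 for the 3 H2SO4(l)): (-3)·(-814.0) = +2442.0 kJ/mol
eq. 2 × 2 (×2 to match 2 H2O(l) in the target): (2)·(-562.0) = -1124.0 kJ/mol
eq. 3: not needed.
eq. 4 × 2: (2)·(-20.6) = -41.2 kJ/mol
eq. 5 × 2 (×2 to match 2 SO3(g) in the target): (2)·(-395.7) = -791.4 kJ/mol
ΔH° = (-3)·(-814.0) + (2)·(-562.0) + (2)·(-20.6) + (2)·(-395.7) = 485.4 kJ/mol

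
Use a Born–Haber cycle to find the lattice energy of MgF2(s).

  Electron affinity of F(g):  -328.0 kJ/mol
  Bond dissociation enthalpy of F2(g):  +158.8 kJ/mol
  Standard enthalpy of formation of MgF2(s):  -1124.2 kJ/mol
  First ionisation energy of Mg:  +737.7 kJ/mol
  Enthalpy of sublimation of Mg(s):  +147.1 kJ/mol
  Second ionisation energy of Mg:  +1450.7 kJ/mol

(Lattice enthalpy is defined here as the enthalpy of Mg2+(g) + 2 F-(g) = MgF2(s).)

U = -2962.5 kJ/mol

ΔHf° = 1·ΔHsub + 1·(ΣIE) + 1·D(F2) + 2·EA + U
-1124.2 = 1·(+147.1) + 1·(+2188.4) + 1·(+158.8) + 2·(-328.0) + U
U = -1124.2 − (+1838.3) = -2962.5 kJ/mol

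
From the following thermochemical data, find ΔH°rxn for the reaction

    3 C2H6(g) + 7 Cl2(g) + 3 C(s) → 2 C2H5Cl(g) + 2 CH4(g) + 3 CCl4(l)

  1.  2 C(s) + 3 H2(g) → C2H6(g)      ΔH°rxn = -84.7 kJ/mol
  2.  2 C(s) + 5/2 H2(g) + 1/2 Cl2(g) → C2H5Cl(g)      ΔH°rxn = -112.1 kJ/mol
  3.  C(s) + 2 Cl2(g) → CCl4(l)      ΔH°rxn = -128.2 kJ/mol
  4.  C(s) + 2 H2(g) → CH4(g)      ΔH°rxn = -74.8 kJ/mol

ΔH°rxn = -504.3 kJ/mol

eq. 1 reversed and × 3: (-3)·(-84.7) = +254.1 kJ/mol
eq. 2 × 2: (2)·(-112.1) = -224.2 kJ/mol
eq. 3 × 3: (3)·(-128.2) = -384.6 kJ/mol
eq. 4 × 2: (2)·(-74.8) = -149.6 kJ/mol
Combining the equations, ΔH°rxn = (-3)·(-84.7) + (2)·(-112.1) + (3)·(-128.2) + (2)·(-74.8) = -504.3 kJ/mol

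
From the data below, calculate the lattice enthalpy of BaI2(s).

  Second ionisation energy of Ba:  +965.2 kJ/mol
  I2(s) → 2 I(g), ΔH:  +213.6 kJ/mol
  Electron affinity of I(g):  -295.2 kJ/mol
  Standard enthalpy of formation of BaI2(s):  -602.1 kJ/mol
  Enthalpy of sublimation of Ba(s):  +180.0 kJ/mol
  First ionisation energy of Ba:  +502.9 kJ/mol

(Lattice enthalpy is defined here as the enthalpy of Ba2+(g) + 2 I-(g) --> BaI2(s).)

U = -1873.4 kJ/mol

ΔHf° = 1·ΔHsub + 1·(ΣIE) + 1·D(I2) + 2·EA + U
-602.1 = 1·(+180.0) + 1·(+1468.1) + 1·(+213.6) + 2·(-295.2) + U
U = -602.1 − (+1271.3) = -1873.4 kJ/mol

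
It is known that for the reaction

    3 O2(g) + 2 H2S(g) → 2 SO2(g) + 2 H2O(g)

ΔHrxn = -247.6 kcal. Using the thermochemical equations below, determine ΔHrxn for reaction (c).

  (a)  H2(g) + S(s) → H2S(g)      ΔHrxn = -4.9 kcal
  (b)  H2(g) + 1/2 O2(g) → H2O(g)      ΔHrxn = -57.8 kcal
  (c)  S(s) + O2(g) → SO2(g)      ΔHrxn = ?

(a) reversed and × 2 (reverse to put H2S(g) on the reactant side; ×2 to match 2 H2S(g) in the target): (-2)·(-4.9) = +9.8 kcal
(b) × 2 (scale by 2 for the 2 H2O(g)): (2)·(-57.8) = -115.6 kcal
(c) × 2 (×2 to match 2 SO2(g) in the target): contributes 2·x
-247.6 = (+9.8) + (-115.6) + 2·x
x = (-247.6 − (-105.8)) / (2) = -70.9 kcal

ΔHrxn = -70.9 kcal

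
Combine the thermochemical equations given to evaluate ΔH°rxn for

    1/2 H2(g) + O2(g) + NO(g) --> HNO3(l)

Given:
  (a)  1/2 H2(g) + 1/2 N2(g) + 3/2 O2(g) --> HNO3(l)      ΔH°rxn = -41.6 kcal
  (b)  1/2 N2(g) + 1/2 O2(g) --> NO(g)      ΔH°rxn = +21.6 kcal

(a) as written: -41.6 kcal
(b) reversed: -21.6 kcal
By Hess's law, ΔH°rxn = (-41.6) + (-21.6) = -63.2 kcal

ΔH°rxn = -63.2 kcal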